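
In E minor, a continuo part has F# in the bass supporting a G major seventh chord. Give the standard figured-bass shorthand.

F# is the seventh of G major seventh, so the chord is in third inversion.
A seventh chord in third inversion is figured 6/4/2, conventionally abbreviated 4/2.

4/2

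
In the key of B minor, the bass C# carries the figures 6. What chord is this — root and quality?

The figures 6 indicate a triad in first inversion.
In first inversion the root lies a sixth above the bass: a sixth above C# in B minor is A.
The chord tones are C#, E, A, giving A major.

A major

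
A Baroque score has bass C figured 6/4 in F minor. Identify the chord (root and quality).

F minor

The figures 6/4 indicate a triad in second inversion.
In second inversion the root lies a fourth above the bass: a fourth above C in F minor is F.
The chord tones are C, F, Ab, giving F minor.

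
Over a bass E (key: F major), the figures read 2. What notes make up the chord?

E, F, A, C

The written figures 2 are shorthand for 6/4/2: the 6/4 are implied.
A second above E in this key is F.
A fourth above E in this key is A.
A sixth above E in this key is C.
Together with the bass E, this spells F major seventh in third inversion.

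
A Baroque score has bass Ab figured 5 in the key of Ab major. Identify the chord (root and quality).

The figures 5 indicate a triad in root position.
In root position the bass is the root, so the root is Ab.
The chord tones are Ab, C, Eb, giving Ab major.

Ab major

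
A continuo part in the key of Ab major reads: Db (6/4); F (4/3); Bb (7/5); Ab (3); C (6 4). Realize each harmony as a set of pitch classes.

Db (6/4): Db, G, Bb.
F (6/4/3): F, Ab, Bb, Db.
Bb (7/5/3): Bb, Db, F, Ab.
Ab (5/3): Ab, C, Eb.
C (6/4): C, F, Ab.

Db, G, Bb | F, Ab, Bb, Db | Bb, Db, F, Ab | Ab, C, Eb | C, F, Ab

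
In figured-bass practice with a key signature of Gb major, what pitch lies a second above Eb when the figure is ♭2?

Fb

Counting 1 letter step above Eb lands on F; in Gb major, that letter is F.
The b2 figure lowers it a semitone, giving Fb.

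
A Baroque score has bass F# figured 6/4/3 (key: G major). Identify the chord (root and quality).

B minor seventh

The figures 6/4/3 indicate a seventh chord in second inversion.
In second inversion the root lies a fourth above the bass: a fourth above F# in G major is B.
The chord tones are F#, A, B, D, giving B minor seventh.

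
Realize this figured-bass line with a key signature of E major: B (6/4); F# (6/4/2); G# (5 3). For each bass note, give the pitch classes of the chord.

B, E, G# | F#, G#, B, D# | G#, B, D#

B (6/4): B, E, G#.
F# (6/4/2): F#, G#, B, D#.
G# (5/3): G#, B, D#.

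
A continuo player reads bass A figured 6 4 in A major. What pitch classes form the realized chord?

A fourth above A in this key is D.
A sixth above A in this key is F#.
Together with the bass A, this spells D major in second inversion.

A, D, F#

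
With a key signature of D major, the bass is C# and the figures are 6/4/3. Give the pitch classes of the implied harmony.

A third above C# in this key is E.
A fourth above C# in this key is F#.
A sixth above C# in this key is A.
Together with the bass C#, this spells F# minor seventh in second inversion.

C#, E, F#, A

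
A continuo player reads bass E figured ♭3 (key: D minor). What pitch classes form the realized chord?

The written figures ♭3 are shorthand for 5/3: the 5 is implied.
A third above E in this key is G, lowered to Gb by the flat.
A fifth above E in this key is Bb.

E, Gb, Bb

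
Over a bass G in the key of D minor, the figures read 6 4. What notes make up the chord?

G, C, E

A fourth above G in this key is C.
A sixth above G in this key is E.
Together with the bass G, this spells C major in second inversion.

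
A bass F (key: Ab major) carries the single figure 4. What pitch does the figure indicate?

Bb

Counting 3 letter steps above F lands on B; in Ab major, that letter is Bb.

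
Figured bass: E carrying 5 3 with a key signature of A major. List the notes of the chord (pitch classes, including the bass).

A third above E in this key is G#.
A fifth above E in this key is B.
Together with the bass E, this spells E major in root position.

E, G#, B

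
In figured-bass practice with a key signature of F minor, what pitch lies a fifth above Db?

Counting 4 letter steps above Db lands on A; in F minor, that letter is Ab.

Ab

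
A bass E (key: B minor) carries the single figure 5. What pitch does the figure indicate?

Counting 4 letter steps above E lands on B; in B minor, that letter is B.

B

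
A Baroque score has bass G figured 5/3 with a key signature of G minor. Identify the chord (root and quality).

G minor

The figures 5/3 indicate a triad in root position.
In root position the bass is the root, so the root is G.
The chord tones are G, Bb, D, giving G minor.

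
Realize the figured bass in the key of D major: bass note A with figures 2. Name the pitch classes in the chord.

The written figures 2 are shorthand for 6/4/2: the 6/4 are implied.
A second above A in this key is B.
A fourth above A in this key is D.
A sixth above A in this key is F#.
Together with the bass A, this spells B minor seventh in third inversion.

A, B, D, F#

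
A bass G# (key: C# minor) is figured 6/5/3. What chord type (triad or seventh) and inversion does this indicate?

seventh chord, first inversion

Intervals of 6/5/3 above the bass form a seventh chord; the bass is the third, so this is first inversion.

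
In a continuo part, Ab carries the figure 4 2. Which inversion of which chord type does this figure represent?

seventh chord, third inversion

4 2 is shorthand for 6/4/2.
Intervals of 6/4/2 above the bass form a seventh chord; the bass is the seventh, so this is third inversion.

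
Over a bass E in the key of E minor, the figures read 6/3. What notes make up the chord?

E, G, C

A third above E in this key is G.
A sixth above E in this key is C.
Together with the bass E, this spells C major in first inversion.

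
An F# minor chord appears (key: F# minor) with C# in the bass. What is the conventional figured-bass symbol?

6/4

C# is the fifth of F# minor, so the chord is in second inversion.
A triad in second inversion is figured 6/4, conventionally abbreviated 6/4.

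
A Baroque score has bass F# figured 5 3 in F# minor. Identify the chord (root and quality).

F# minor

The figures 5 3 indicate a triad in root position.
In root position the bass is the root, so the root is F#.
The chord tones are F#, A, C#, giving F# minor.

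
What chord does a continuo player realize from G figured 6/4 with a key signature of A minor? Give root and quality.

The figures 6/4 indicate a triad in second inversion.
In second inversion the root lies a fourth above the bass: a fourth above G in A minor is C.
The chord tones are G, C, E, giving C major.

C major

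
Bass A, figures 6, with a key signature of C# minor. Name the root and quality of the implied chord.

The figures 6 indicate a triad in first inversion.
In first inversion the root lies a sixth above the bass: a sixth above A in C# minor is F#.
The chord tones are A, C#, F#, giving F# minor.

F# minor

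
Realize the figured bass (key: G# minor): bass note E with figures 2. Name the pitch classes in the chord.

The written figures 2 are shorthand for 6/4/2: the 6/4 are implied.
A second above E in this key is F#.
A fourth above E in this key is A#.
A sixth above E in this key is C#.
Together with the bass E, this spells F# dominant seventh in third inversion.

E, F#, A#, C#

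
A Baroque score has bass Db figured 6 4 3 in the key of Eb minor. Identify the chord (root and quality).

The figures 6 4 3 indicate a seventh chord in second inversion.
In second inversion the root lies a fourth above the bass: a fourth above Db in Eb minor is Gb.
The chord tones are Db, F, Gb, Bb, giving Gb major seventh.

Gb major seventh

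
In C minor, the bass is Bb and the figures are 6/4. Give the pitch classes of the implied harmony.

A fourth above Bb in this key is Eb.
A sixth above Bb in this key is G.
Together with the bass Bb, this spells Eb major in second inversion.

Bb, Eb, G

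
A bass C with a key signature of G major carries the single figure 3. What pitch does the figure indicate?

Counting 2 letter steps above C lands on E; in G major, that letter is E.

E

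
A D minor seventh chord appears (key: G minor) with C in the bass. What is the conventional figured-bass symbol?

4/2

C is the seventh of D minor seventh, so the chord is in third inversion.
A seventh chord in third inversion is figured 6/4/2, conventionally abbreviated 4/2.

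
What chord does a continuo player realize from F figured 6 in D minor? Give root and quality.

The figures 6 indicate a triad in first inversion.
In first inversion the root lies a sixth above the bass: a sixth above F in D minor is D.
The chord tones are F, A, D, giving D minor.

D minor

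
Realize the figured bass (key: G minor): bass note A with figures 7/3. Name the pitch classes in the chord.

A, C, Eb, G

The written figures 7/3 are shorthand for 7/5/3: the 5 is implied.
A third above A in this key is C.
A fifth above A in this key is Eb.
A seventh above A in this key is G.
Together with the bass A, this spells A half-diminished seventh in root position.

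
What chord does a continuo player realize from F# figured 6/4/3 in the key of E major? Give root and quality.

The figures 6/4/3 indicate a seventh chord in second inversion.
In second inversion the root lies a fourth above the bass: a fourth above F# in E major is B.
The chord tones are F#, A, B, D#, giving B dominant seventh.

B dominant seventh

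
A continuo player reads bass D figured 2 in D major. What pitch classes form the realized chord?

The written figures 2 are shorthand for 6/4/2: the 6/4 are implied.
A second above D in this key is E.
A fourth above D in this key is G.
A sixth above D in this key is B.
Together with the bass D, this spells E minor seventh in third inversion.

D, E, G, B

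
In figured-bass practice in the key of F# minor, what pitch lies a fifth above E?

B

Counting 4 letter steps above E lands on B; in F# minor, that letter is B.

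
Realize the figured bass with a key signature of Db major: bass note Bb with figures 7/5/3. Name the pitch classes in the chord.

Bb, Db, F, Ab

A third above Bb in this key is Db.
A fifth above Bb in this key is F.
A seventh above Bb in this key is Ab.
Together with the bass Bb, this spells Bb minor seventh in root position.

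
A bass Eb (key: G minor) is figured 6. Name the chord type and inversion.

6 is shorthand for 6/3.
Intervals of 6/3 above the bass form a triad; the bass is the third, so this is first inversion.

triad, first inversion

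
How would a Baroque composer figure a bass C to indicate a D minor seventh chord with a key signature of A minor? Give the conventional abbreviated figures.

C is the seventh of D minor seventh, so the chord is in third inversion.
A seventh chord in third inversion is figured 6/4/2, conventionally abbreviated 4/2.

4/2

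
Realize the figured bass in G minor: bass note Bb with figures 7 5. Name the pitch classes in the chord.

The written figures 7 5 are shorthand for 7/5/3: the 3 is implied.
A third above Bb in this key is D.
A fifth above Bb in this key is F.
A seventh above Bb in this key is A.
Together with the bass Bb, this spells Bb major seventh in root position.

Bb, D, F, A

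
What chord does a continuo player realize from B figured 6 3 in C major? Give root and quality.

G major

The figures 6 3 indicate a triad in first inversion.
In first inversion the root lies a sixth above the bass: a sixth above B in C major is G.
The chord tones are B, D, G, giving G major.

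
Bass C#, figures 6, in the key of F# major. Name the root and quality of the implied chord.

A# minor

The figures 6 indicate a triad in first inversion.
In first inversion the root lies a sixth above the bass: a sixth above C# in F# major is A#.
The chord tones are C#, E#, A#, giving A# minor.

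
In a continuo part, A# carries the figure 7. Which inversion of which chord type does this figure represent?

seventh chord, root position

7 is shorthand for 7/5/3.
Intervals of 7/5/3 above the bass form a seventh chord; the bass is the root, so this is root position.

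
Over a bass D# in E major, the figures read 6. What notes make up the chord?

The written figures 6 are shorthand for 6/3: the 3 is implied.
A third above D# in this key is F#.
A sixth above D# in this key is B.
Together with the bass D#, this spells B major in first inversion.

D#, F#, B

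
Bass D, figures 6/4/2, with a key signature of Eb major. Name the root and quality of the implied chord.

The figures 6/4/2 indicate a seventh chord in third inversion.
In third inversion the root lies a second above the bass: a second above D in Eb major is Eb.
The chord tones are D, Eb, G, Bb, giving Eb major seventh.

Eb major seventh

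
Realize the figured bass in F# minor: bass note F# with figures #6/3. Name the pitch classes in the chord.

F#, A, D#

A third above F# in this key is A.
A sixth above F# in this key is D, raised to D# by the sharp.
Together with the bass F#, this spells D# diminished in first inversion.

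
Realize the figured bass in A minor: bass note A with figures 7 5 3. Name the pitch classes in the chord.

A, C, E, G

A third above A in this key is C.
A fifth above A in this key is E.
A seventh above A in this key is G.
Together with the bass A, this spells A minor seventh in root position.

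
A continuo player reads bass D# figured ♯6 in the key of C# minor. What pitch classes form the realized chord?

The written figures ♯6 are shorthand for 6/3: the 3 is implied.
A third above D# in this key is F#.
A sixth above D# in this key is B, raised to B# by the sharp.
Together with the bass D#, this spells B# diminished in first inversion.

D#, F#, B#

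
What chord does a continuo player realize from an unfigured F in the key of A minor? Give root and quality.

An unfigured bass indicates a triad in root position.
In root position the bass is the root, so the root is F.
The chord tones are F, A, C, giving F major.

F major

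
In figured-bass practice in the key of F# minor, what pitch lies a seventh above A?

Counting 6 letter steps above A lands on G; in F# minor, that letter is G#.

G#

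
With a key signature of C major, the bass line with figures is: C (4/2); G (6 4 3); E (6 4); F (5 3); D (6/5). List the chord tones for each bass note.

C (6/4/2): C, D, F, A.
G (6/4/3): G, B, C, E.
E (6/4): E, A, C.
F (5/3): F, A, C.
D (6/5/3): D, F, A, B.

C, D, F, A | G, B, C, E | E, A, C | F, A, C | D, F, A, B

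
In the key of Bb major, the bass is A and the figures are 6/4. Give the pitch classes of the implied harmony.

A, D, F

A fourth above A in this key is D.
A sixth above A in this key is F.
Together with the bass A, this spells D minor in second inversion.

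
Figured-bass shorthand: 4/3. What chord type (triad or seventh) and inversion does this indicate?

4/3 is shorthand for 6/4/3.
Intervals of 6/4/3 above the bass form a seventh chord; the bass is the fifth, so this is second inversion.

seventh chord, second inversion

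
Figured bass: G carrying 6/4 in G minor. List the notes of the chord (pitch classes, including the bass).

G, C, Eb

A fourth above G in this key is C.
A sixth above G in this key is Eb.
Together with the bass G, this spells C minor in second inversion.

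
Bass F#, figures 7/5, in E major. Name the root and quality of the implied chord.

The figures 7/5 indicate a seventh chord in root position.
In root position the bass is the root, so the root is F#.
The chord tones are F#, A, C#, E, giving F# minor seventh.

F# minor seventh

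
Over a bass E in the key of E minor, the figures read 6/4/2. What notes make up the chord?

E, F#, A, C

A second above E in this key is F#.
A fourth above E in this key is A.
A sixth above E in this key is C.
Together with the bass E, this spells F# half-diminished seventh in third inversion.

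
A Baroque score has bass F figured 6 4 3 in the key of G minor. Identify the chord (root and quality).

The figures 6 4 3 indicate a seventh chord in second inversion.
In second inversion the root lies a fourth above the bass: a fourth above F in G minor is Bb.
The chord tones are F, A, Bb, D, giving Bb major seventh.

Bb major seventh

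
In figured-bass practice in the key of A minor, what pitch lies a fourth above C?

F

Counting 3 letter steps above C lands on F; in A minor, that letter is F.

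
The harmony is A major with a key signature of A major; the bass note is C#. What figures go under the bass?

C# is the third of A major, so the chord is in first inversion.
A triad in first inversion is figured 6/3, conventionally abbreviated 6.

6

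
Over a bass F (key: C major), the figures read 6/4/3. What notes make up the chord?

F, A, B, D

A third above F in this key is A.
A fourth above F in this key is B.
A sixth above F in this key is D.
Together with the bass F, this spells B half-diminished seventh in second inversion.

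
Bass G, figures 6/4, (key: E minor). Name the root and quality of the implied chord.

The figures 6/4 indicate a triad in second inversion.
In second inversion the root lies a fourth above the bass: a fourth above G in E minor is C.
The chord tones are G, C, E, giving C major.

C major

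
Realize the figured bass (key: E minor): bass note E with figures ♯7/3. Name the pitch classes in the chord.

E, G, B, D#

The written figures ♯7/3 are shorthand for 7/5/3: the 5 is implied.
A third above E in this key is G.
A fifth above E in this key is B.
A seventh above E in this key is D, raised to D# by the sharp.
Together with the bass E, this spells E minor-major seventh in root position.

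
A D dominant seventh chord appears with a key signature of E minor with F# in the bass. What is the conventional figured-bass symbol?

F# is the third of D dominant seventh, so the chord is in first inversion.
A seventh chord in first inversion is figured 6/5/3, conventionally abbreviated 6/5.

6/5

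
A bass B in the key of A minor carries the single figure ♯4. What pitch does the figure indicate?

Counting 3 letter steps above B lands on E; in A minor, that letter is E.
The #4 figure raises it a semitone, giving E#.

E#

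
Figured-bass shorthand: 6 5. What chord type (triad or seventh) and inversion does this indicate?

seventh chord, first inversion

6 5 is shorthand for 6/5/3.
Intervals of 6/5/3 above the bass form a seventh chord; the bass is the third, so this is first inversion.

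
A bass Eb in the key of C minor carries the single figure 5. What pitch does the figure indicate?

Counting 4 letter steps above Eb lands on B; in C minor, that letter is Bb.

Bb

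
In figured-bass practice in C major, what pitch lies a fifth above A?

Counting 4 letter steps above A lands on E; in C major, that letter is E.

E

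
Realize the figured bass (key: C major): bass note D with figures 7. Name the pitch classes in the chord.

The written figures 7 are shorthand for 7/5/3: the 5/3 are implied.
A third above D in this key is F.
A fifth above D in this key is A.
A seventh above D in this key is C.
Together with the bass D, this spells D minor seventh in root position.

D, F, A, C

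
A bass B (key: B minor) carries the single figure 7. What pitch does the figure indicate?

Counting 6 letter steps above B lands on A; in B minor, that letter is A.

A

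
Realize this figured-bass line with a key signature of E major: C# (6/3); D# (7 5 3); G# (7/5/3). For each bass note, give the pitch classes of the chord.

C#, E, A | D#, F#, A, C# | G#, B, D#, F#

C# (6/3): C#, E, A.
D# (7/5/3): D#, F#, A, C#.
G# (7/5/3): G#, B, D#, F#.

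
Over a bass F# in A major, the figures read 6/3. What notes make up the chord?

A third above F# in this key is A.
A sixth above F# in this key is D.
Together with the bass F#, this spells D major in first inversion.

F#, A, D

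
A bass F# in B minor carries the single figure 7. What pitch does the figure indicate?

E

Counting 6 letter steps above F# lands on E; in B minor, that letter is E.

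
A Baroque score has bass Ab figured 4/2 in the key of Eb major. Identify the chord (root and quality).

Bb dominant seventh

The figures 4/2 indicate a seventh chord in third inversion.
In third inversion the root lies a second above the bass: a second above Ab in Eb major is Bb.
The chord tones are Ab, Bb, D, F, giving Bb dominant seventh.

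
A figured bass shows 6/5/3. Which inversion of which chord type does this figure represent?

seventh chord, first inversion

Intervals of 6/5/3 above the bass form a seventh chord; the bass is the third, so this is first inversion.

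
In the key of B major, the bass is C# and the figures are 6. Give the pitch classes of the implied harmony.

The written figures 6 are shorthand for 6/3: the 3 is implied.
A third above C# in this key is E.
A sixth above C# in this key is A#.
Together with the bass C#, this spells A# diminished in first inversion.

C#, E, A#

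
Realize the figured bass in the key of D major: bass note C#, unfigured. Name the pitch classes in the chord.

An unfigured bass implies 5/3.
A third above C# in this key is E.
A fifth above C# in this key is G.
Together with the bass C#, this spells C# diminished in root position.

C#, E, G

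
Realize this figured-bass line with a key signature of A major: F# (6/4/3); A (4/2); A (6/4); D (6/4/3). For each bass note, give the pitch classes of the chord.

F#, A, B, D | A, B, D, F# | A, D, F# | D, F#, G#, B

F# (6/4/3): F#, A, B, D.
A (6/4/2): A, B, D, F#.
A (6/4): A, D, F#.
D (6/4/3): D, F#, G#, B.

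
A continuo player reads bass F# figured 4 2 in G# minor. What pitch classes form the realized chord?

F#, G#, B, D#

The written figures 4 2 are shorthand for 6/4/2: the 6 is implied.
A second above F# in this key is G#.
A fourth above F# in this key is B.
A sixth above F# in this key is D#.
Together with the bass F#, this spells G# minor seventh in third inversion.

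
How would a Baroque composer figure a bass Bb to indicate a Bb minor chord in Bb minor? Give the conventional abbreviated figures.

Bb is the root of Bb minor, so the chord is in root position.
A triad in root position is figured 5/3, conventionally abbreviated (no figures — root-position triad).

no figures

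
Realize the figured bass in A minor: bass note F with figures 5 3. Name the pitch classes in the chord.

F, A, C

A third above F in this key is A.
A fifth above F in this key is C.
Together with the bass F, this spells F major in root position.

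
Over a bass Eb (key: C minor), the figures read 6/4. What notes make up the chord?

Eb, Ab, C

A fourth above Eb in this key is Ab.
A sixth above Eb in this key is C.
Together with the bass Eb, this spells Ab major in second inversion.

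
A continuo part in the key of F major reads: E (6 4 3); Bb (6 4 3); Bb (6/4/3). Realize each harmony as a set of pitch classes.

E (6/4/3): E, G, A, C.
Bb (6/4/3): Bb, D, E, G.
Bb (6/4/3): Bb, D, E, G.

E, G, A, C | Bb, D, E, G | Bb, D, E, G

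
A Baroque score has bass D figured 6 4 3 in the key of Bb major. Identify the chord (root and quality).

The figures 6 4 3 indicate a seventh chord in second inversion.
In second inversion the root lies a fourth above the bass: a fourth above D in Bb major is G.
The chord tones are D, F, G, Bb, giving G minor seventh.

G minor seventh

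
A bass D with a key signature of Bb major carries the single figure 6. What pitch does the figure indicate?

Counting 5 letter steps above D lands on B; in Bb major, that letter is Bb.

Bb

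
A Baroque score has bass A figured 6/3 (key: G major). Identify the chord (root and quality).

F# diminished

The figures 6/3 indicate a triad in first inversion.
In first inversion the root lies a sixth above the bass: a sixth above A in G major is F#.
The chord tones are A, C, F#, giving F# diminished.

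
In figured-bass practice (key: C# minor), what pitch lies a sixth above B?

G#

Counting 5 letter steps above B lands on G; in C# minor, that letter is G#.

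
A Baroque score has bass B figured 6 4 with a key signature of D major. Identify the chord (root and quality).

The figures 6 4 indicate a triad in second inversion.
In second inversion the root lies a fourth above the bass: a fourth above B in D major is E.
The chord tones are B, E, G, giving E minor.

E minor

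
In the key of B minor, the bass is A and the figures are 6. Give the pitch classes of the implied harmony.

The written figures 6 are shorthand for 6/3: the 3 is implied.
A third above A in this key is C#.
A sixth above A in this key is F#.
Together with the bass A, this spells F# minor in first inversion.

A, C#, F#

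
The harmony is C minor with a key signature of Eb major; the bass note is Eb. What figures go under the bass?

Eb is the third of C minor, so the chord is in first inversion.
A triad in first inversion is figured 6/3, conventionally abbreviated 6.

6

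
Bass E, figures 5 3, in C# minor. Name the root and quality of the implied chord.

E major

The figures 5 3 indicate a triad in root position.
In root position the bass is the root, so the root is E.
The chord tones are E, G#, B, giving E major.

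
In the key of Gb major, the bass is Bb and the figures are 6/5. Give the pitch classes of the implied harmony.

The written figures 6/5 are shorthand for 6/5/3: the 3 is implied.
A third above Bb in this key is Db.
A fifth above Bb in this key is F.
A sixth above Bb in this key is Gb.
Together with the bass Bb, this spells Gb major seventh in first inversion.

Bb, Db, F, Gb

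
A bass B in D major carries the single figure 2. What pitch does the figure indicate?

Counting 1 letter step above B lands on C; in D major, that letter is C#.

C#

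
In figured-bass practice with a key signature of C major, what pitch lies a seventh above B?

Counting 6 letter steps above B lands on A; in C major, that letter is A.

A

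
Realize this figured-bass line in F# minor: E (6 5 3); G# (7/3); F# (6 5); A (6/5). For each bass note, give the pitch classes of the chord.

E (6/5/3): E, G#, B, C#.
G# (7/5/3): G#, B, D, F#.
F# (6/5/3): F#, A, C#, D.
A (6/5/3): A, C#, E, F#.

E, G#, B, C# | G#, B, D, F# | F#, A, C#, D | A, C#, E, F#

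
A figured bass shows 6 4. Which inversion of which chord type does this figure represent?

triad, second inversion

Intervals of 6/4 above the bass form a triad; the bass is the fifth, so this is second inversion.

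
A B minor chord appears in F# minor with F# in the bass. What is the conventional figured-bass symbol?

F# is the fifth of B minor, so the chord is in second inversion.
A triad in second inversion is figured 6/4, conventionally abbreviated 6/4.

6/4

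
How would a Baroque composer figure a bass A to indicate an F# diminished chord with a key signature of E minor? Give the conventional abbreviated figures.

A is the third of F# diminished, so the chord is in first inversion.
A triad in first inversion is figured 6/3, conventionally abbreviated 6.

6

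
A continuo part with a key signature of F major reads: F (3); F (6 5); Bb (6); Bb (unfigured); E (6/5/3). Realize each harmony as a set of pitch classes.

F (5/3): F, A, C.
F (6/5/3): F, A, C, D.
Bb (6/3): Bb, D, G.
Bb (5/3): Bb, D, F.
E (6/5/3): E, G, Bb, C.

F, A, C | F, A, C, D | Bb, D, G | Bb, D, F | E, G, Bb, C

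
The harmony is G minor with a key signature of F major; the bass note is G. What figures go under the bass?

G is the root of G minor, so the chord is in root position.
A triad in root position is figured 5/3, conventionally abbreviated (no figures — root-position triad).

no figures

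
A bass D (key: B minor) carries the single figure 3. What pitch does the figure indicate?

F#

Counting 2 letter steps above D lands on F; in B minor, that letter is F#.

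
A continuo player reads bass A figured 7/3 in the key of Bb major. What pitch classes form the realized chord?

The written figures 7/3 are shorthand for 7/5/3: the 5 is implied.
A third above A in this key is C.
A fifth above A in this key is Eb.
A seventh above A in this key is G.
Together with the bass A, this spells A half-diminished seventh in root position.

A, C, Eb, G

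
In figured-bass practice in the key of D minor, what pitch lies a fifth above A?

E

Counting 4 letter steps above A lands on E; in D minor, that letter is E.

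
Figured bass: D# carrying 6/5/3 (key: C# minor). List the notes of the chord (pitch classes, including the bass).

A third above D# in this key is F#.
A fifth above D# in this key is A.
A sixth above D# in this key is B.
Together with the bass D#, this spells B dominant seventh in first inversion.

D#, F#, A, B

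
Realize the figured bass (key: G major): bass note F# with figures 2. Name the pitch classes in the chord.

F#, G, B, D

The written figures 2 are shorthand for 6/4/2: the 6/4 are implied.
A second above F# in this key is G.
A fourth above F# in this key is B.
A sixth above F# in this key is D.
Together with the bass F#, this spells G major seventh in third inversion.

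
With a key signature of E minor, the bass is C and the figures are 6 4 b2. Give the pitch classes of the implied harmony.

A second above C in this key is D, lowered to Db by the flat.
A fourth above C in this key is F#.
A sixth above C in this key is A.

C, Db, F#, A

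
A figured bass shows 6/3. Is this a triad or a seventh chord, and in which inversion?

Intervals of 6/3 above the bass form a triad; the bass is the third, so this is first inversion.

triad, first inversion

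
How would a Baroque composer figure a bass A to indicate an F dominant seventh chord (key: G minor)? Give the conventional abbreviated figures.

A is the third of F dominant seventh, so the chord is in first inversion.
A seventh chord in first inversion is figured 6/5/3, conventionally abbreviated 6/5.

6/5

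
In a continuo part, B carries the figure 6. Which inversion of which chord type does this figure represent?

triad, first inversion

6 is shorthand for 6/3.
Intervals of 6/3 above the bass form a triad; the bass is the third, so this is first inversion.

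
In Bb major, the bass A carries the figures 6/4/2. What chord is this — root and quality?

The figures 6/4/2 indicate a seventh chord in third inversion.
In third inversion the root lies a second above the bass: a second above A in Bb major is Bb.
The chord tones are A, Bb, D, F, giving Bb major seventh.

Bb major seventh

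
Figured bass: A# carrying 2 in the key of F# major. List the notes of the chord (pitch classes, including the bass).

The written figures 2 are shorthand for 6/4/2: the 6/4 are implied.
A second above A# in this key is B.
A fourth above A# in this key is D#.
A sixth above A# in this key is F#.
Together with the bass A#, this spells B major seventh in third inversion.

A#, B, D#, F#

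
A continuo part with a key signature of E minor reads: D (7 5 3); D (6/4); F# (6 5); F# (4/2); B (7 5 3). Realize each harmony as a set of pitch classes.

D (7/5/3): D, F#, A, C.
D (6/4): D, G, B.
F# (6/5/3): F#, A, C, D.
F# (6/4/2): F#, G, B, D.
B (7/5/3): B, D, F#, A.

D, F#, A, C | D, G, B | F#, A, C, D | F#, G, B, D | B, D, F#, A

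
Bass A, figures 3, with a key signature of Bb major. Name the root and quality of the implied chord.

A diminished

The figures 3 indicate a triad in root position.
In root position the bass is the root, so the root is A.
The chord tones are A, C, Eb, giving A diminished.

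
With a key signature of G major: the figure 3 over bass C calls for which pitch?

Counting 2 letter steps above C lands on E; in G major, that letter is E.

E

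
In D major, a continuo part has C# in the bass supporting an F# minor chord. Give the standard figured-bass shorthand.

C# is the fifth of F# minor, so the chord is in second inversion.
A triad in second inversion is figured 6/4, conventionally abbreviated 6/4.

6/4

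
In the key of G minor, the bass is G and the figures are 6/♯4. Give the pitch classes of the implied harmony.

G, C#, Eb

A fourth above G in this key is C, raised to C# by the sharp.
A sixth above G in this key is Eb.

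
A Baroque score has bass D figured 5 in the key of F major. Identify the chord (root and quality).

D minor

The figures 5 indicate a triad in root position.
In root position the bass is the root, so the root is D.
The chord tones are D, F, A, giving D minor.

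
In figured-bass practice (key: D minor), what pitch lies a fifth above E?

Bb

Counting 4 letter steps above E lands on B; in D minor, that letter is Bb.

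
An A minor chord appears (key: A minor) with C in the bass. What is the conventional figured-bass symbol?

C is the third of A minor, so the chord is in first inversion.
A triad in first inversion is figured 6/3, conventionally abbreviated 6.

6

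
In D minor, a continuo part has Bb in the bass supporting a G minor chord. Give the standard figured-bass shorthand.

Bb is the third of G minor, so the chord is in first inversion.
A triad in first inversion is figured 6/3, conventionally abbreviated 6.

6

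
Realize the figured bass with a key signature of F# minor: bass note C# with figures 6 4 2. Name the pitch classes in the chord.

A second above C# in this key is D.
A fourth above C# in this key is F#.
A sixth above C# in this key is A.
Together with the bass C#, this spells D major seventh in third inversion.

C#, D, F#, A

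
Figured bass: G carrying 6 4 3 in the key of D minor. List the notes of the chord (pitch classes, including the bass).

A third above G in this key is Bb.
A fourth above G in this key is C.
A sixth above G in this key is E.
Together with the bass G, this spells C dominant seventh in second inversion.

G, Bb, C, E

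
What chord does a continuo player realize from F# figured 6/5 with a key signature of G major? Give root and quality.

The figures 6/5 indicate a seventh chord in first inversion.
In first inversion the root lies a sixth above the bass: a sixth above F# in G major is D.
The chord tones are F#, A, C, D, giving D dominant seventh.

D dominant seventh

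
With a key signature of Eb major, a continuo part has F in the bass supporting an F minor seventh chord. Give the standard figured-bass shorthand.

7

F is the root of F minor seventh, so the chord is in root position.
A seventh chord in root position is figured 7/5/3, conventionally abbreviated 7.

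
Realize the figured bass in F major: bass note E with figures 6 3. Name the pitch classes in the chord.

A third above E in this key is G.
A sixth above E in this key is C.
Together with the bass E, this spells C major in first inversion.

E, G, C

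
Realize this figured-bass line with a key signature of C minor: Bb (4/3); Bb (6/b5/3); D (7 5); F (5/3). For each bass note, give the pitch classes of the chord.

Bb, D, Eb, G | Bb, D, Fb, G | D, F, Ab, C | F, Ab, C

Bb (6/4/3): Bb, D, Eb, G.
Bb (6/b5/3): Bb, D, Fb, G.
D (7/5/3): D, F, Ab, C.
F (5/3): F, Ab, C.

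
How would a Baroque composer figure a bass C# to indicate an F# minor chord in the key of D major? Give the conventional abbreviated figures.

6/4

C# is the fifth of F# minor, so the chord is in second inversion.
A triad in second inversion is figured 6/4, conventionally abbreviated 6/4.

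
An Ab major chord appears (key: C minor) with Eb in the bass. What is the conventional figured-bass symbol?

6/4

Eb is the fifth of Ab major, so the chord is in second inversion.
A triad in second inversion is figured 6/4, conventionally abbreviated 6/4.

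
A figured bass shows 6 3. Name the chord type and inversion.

triad, first inversion

Intervals of 6/3 above the bass form a triad; the bass is the third, so this is first inversion.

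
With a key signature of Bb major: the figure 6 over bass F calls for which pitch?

D

Counting 5 letter steps above F lands on D; in Bb major, that letter is D.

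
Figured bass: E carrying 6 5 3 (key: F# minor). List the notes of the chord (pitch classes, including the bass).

A third above E in this key is G#.
A fifth above E in this key is B.
A sixth above E in this key is C#.
Together with the bass E, this spells C# minor seventh in first inversion.

E, G#, B, C#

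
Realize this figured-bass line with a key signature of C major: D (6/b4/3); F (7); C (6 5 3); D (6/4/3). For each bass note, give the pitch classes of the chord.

D (6/b4/3): D, F, Gb, B.
F (7/5/3): F, A, C, E.
C (6/5/3): C, E, G, A.
D (6/4/3): D, F, G, B.

D, F, Gb, B | F, A, C, E | C, E, G, A | D, F, G, B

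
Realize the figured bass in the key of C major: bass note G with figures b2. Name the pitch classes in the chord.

G, Ab, C, E

The written figures b2 are shorthand for 6/4/2: the 6/4 are implied.
A second above G in this key is A, lowered to Ab by the flat.
A fourth above G in this key is C.
A sixth above G in this key is E.
Together with the bass G, this spells Ab augmented major seventh in third inversion.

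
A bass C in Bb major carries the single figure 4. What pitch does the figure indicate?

F

Counting 3 letter steps above C lands on F; in Bb major, that letter is F.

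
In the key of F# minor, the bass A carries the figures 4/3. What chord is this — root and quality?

D major seventh

The figures 4/3 indicate a seventh chord in second inversion.
In second inversion the root lies a fourth above the bass: a fourth above A in F# minor is D.
The chord tones are A, C#, D, F#, giving D major seventh.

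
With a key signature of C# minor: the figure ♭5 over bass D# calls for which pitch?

Counting 4 letter steps above D# lands on A; in C# minor, that letter is A.
The b5 figure lowers it a semitone, giving Ab.

Ab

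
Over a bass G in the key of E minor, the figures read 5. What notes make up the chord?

The written figures 5 are shorthand for 5/3: the 3 is implied.
A third above G in this key is B.
A fifth above G in this key is D.
Together with the bass G, this spells G major in root position.

G, B, D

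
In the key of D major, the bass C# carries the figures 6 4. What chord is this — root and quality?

The figures 6 4 indicate a triad in second inversion.
In second inversion the root lies a fourth above the bass: a fourth above C# in D major is F#.
The chord tones are C#, F#, A, giving F# minor.

F# minor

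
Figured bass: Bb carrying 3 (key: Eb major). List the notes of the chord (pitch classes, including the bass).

The written figures 3 are shorthand for 5/3: the 5 is implied.
A third above Bb in this key is D.
A fifth above Bb in this key is F.
Together with the bass Bb, this spells Bb major in root position.

Bb, D, F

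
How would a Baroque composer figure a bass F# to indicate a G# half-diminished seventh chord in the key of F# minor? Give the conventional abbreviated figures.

4/2

F# is the seventh of G# half-diminished seventh, so the chord is in third inversion.
A seventh chord in third inversion is figured 6/4/2, conventionally abbreviated 4/2.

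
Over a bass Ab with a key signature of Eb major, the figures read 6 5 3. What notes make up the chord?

Ab, C, Eb, F

A third above Ab in this key is C.
A fifth above Ab in this key is Eb.
A sixth above Ab in this key is F.
Together with the bass Ab, this spells F minor seventh in first inversion.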